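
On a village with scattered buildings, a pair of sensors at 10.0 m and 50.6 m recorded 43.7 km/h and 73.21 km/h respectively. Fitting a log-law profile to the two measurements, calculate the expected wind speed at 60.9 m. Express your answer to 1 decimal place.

76.6 km/h

Log law: V ∝ ln(z/z₀). From the pair, with r = V₁/V₂ = 0.59691,
ln z₀ = (ln z₁ − r·ln z₂)/(1 − r) = (2.3026 − 0.59691×3.9240)/0.40309 = -0.0984 → z₀ = 0.9063 m
V₃ = V₁ · ln(z₃/z₀)/ln(z₁/z₀) = 43.7 × 4.2077/2.4010 = 76.5823 km/h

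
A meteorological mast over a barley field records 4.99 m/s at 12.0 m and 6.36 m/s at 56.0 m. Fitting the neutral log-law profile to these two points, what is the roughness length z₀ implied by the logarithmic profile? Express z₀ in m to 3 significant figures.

Log law: V(z) ∝ ln(z/z₀). With r = V₁/V₂ = 4.99/6.36 = 0.78459,
r · ln(z₂/z₀) = ln(z₁/z₀) ⇒ ln z₀ = (ln z₁ − r·ln z₂)/(1 − r)
ln z₀ = (2.48491 − 0.78459×4.02535) / 0.21541 = -3.1259
z₀ = exp(-3.1259) = 0.04390 m

z₀ ≈ 0.0439 m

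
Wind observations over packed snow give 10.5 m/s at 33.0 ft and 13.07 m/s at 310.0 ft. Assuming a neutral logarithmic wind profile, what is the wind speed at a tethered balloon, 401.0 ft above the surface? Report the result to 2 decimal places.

13.37 m/s

Log law: V ∝ ln(z/z₀). From the pair, with r = V₁/V₂ = 0.80337,
ln z₀ = (ln z₁ − r·ln z₂)/(1 − r) = (3.4965 − 0.80337×5.7366)/0.19663 = -5.6555 → z₀ = 0.003498 ft
V₃ = V₁ · ln(z₃/z₀)/ln(z₁/z₀) = 10.5 × 11.6495/9.1520 = 13.3653 m/s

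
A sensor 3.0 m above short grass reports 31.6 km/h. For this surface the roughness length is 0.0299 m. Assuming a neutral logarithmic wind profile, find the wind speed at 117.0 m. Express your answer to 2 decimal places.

Log law: V(z) ∝ ln(z/z₀), so V₂/V₁ = ln(z₂/z₀) / ln(z₁/z₀).
ln(117.0/0.0299) = 8.2721, ln(3.0/0.0299) = 4.6085
V₂ = 31.6 × 8.2721/4.6085 = 31.6 × 1.7950 = 56.7206 km/h

56.72 km/h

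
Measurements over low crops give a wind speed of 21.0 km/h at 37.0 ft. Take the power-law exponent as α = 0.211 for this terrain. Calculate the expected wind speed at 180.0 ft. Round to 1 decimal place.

29.3 km/h

Power-law profile: V₂ = V₁ · (z₂/z₁)^α
V₂ = 21.0 × (180.0/37.0)^0.211 = 21.0 × (4.8649)^0.211
    = 21.0 × 1.3963 = 29.3218 km/h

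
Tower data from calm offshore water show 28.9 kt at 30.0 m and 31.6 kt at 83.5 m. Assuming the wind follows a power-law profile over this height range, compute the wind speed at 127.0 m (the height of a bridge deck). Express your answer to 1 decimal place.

First find α: α = ln(V₂/V₁)/ln(z₂/z₁) = ln(31.6/28.9)/ln(83.5/30.0) = 0.08932/1.02365 = 0.0873
Extrapolate from 83.5 m to 127.0 m: V₃ = 31.6 × (127.0/83.5)^0.0873 = 31.6 × 1.0373 = 32.7776 kt

32.8 kt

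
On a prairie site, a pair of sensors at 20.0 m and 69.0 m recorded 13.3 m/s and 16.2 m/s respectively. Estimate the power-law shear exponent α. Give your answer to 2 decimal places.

Power law: V₂/V₁ = (z₂/z₁)^α ⇒ α = ln(V₂/V₁) / ln(z₂/z₁)
α = ln(16.2/13.3) / ln(69.0/20.0) = ln(1.2180) / ln(3.4500)
  = 0.19725 / 1.23837 = 0.15928

α ≈ 0.16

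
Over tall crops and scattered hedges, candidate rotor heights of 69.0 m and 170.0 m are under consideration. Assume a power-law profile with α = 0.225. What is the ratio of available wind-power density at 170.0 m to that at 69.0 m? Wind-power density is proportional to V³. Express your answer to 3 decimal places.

1.838

Speed ratio: V_B/V_A = (z_B/z_A)^α = (170.0/69.0)^0.225 = (2.4638)^0.225 = 1.22493
Power-density ratio: P_B/P_A = (V_B/V_A)³ = (1.22493)³ = 1.83793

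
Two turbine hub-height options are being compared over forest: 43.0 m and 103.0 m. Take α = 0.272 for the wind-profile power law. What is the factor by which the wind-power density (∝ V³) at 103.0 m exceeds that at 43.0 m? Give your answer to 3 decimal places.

2.040

Speed ratio: V_B/V_A = (z_B/z_A)^α = (103.0/43.0)^0.272 = (2.3953)^0.272 = 1.26820
Power-density ratio: P_B/P_A = (V_B/V_A)³ = (1.26820)³ = 2.03969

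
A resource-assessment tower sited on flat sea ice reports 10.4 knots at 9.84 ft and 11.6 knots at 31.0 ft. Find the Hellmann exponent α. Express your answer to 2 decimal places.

Power law: V₂/V₁ = (z₂/z₁)^α ⇒ α = ln(V₂/V₁) / ln(z₂/z₁)
α = ln(11.6/10.4) / ln(31.0/9.84) = ln(1.1154) / ln(3.1504)
  = 0.10920 / 1.14753 = 0.09516

α ≈ 0.10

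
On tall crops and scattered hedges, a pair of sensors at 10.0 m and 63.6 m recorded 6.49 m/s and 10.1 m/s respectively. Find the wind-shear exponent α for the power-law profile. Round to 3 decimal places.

α ≈ 0.239

Power law: V₂/V₁ = (z₂/z₁)^α ⇒ α = ln(V₂/V₁) / ln(z₂/z₁)
α = ln(10.1/6.49) / ln(63.6/10.0) = ln(1.5562) / ln(6.3600)
  = 0.44227 / 1.85003 = 0.23906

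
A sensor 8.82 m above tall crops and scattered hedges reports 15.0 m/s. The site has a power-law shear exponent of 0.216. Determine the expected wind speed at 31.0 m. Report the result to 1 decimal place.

Power-law profile: V₂ = V₁ · (z₂/z₁)^α
V₂ = 15.0 × (31.0/8.82)^0.216 = 15.0 × (3.5147)^0.216
    = 15.0 × 1.3119 = 19.6791 m/s

19.7 m/s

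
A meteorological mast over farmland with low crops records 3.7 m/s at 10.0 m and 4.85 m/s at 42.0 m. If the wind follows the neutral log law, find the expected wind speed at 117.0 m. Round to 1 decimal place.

5.7 m/s

Log law: V ∝ ln(z/z₀). From the pair, with r = V₁/V₂ = 0.76289,
ln z₀ = (ln z₁ − r·ln z₂)/(1 − r) = (2.3026 − 0.76289×3.7377)/0.23711 = -2.3146 → z₀ = 0.09880 m
V₃ = V₁ · ln(z₃/z₀)/ln(z₁/z₀) = 3.7 × 7.0768/4.6172 = 5.6710 m/s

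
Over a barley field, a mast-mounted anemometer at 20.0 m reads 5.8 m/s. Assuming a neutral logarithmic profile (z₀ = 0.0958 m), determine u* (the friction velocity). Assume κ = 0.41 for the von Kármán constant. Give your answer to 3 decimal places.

Log law: V(z) = (u*/κ) · ln(z/z₀) ⇒ u* = κ · V / ln(z/z₀)
u* = 0.41 × 5.8 / ln(20.0/0.0958) = 0.41 × 5.8 / 5.3412
   = 2.3780 / 5.3412 = 0.4452 m/s

u* ≈ 0.445 m/s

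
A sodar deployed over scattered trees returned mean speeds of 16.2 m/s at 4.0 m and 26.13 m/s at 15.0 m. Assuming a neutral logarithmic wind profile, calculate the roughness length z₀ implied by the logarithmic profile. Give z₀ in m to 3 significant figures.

Log law: V(z) ∝ ln(z/z₀). With r = V₁/V₂ = 16.2/26.13 = 0.61998,
r · ln(z₂/z₀) = ln(z₁/z₀) ⇒ ln z₀ = (ln z₁ − r·ln z₂)/(1 − r)
ln z₀ = (1.38629 − 0.61998×2.70805) / 0.38002 = -0.7700
z₀ = exp(-0.7700) = 0.4630 m

z₀ ≈ 0.463 m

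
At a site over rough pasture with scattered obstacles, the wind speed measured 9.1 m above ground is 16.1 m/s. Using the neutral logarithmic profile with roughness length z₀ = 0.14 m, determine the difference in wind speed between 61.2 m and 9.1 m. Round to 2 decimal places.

Log law: V₂ = V₁ · ln(z₂/z₀)/ln(z₁/z₀) = 16.1 × 6.0803/4.1744 = 23.4507 m/s
ΔV = 23.4507 − 16.1 = 7.3507 m/s

7.35 m/s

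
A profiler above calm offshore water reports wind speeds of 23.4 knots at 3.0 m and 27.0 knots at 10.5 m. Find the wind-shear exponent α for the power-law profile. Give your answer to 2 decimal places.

α ≈ 0.11

Power law: V₂/V₁ = (z₂/z₁)^α ⇒ α = ln(V₂/V₁) / ln(z₂/z₁)
α = ln(27.0/23.4) / ln(10.5/3.0) = ln(1.1538) / ln(3.5000)
  = 0.14310 / 1.25276 = 0.11423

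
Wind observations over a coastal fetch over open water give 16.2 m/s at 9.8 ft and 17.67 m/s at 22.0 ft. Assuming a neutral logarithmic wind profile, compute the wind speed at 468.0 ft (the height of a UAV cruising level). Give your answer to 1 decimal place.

23.2 m/s

Log law: V ∝ ln(z/z₀). From the pair, with r = V₁/V₂ = 0.91681,
ln z₀ = (ln z₁ − r·ln z₂)/(1 − r) = (2.2824 − 0.91681×3.0910)/0.08319 = -6.6294 → z₀ = 0.001321 ft
V₃ = V₁ · ln(z₃/z₀)/ln(z₁/z₀) = 16.2 × 12.7778/8.9118 = 23.2279 m/s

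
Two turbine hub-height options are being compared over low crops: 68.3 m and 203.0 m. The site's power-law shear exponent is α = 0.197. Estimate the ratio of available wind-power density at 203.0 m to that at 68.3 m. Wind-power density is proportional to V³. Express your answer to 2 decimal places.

1.90

Speed ratio: V_B/V_A = (z_B/z_A)^α = (203.0/68.3)^0.197 = (2.9722)^0.197 = 1.23936
Power-density ratio: P_B/P_A = (V_B/V_A)³ = (1.23936)³ = 1.90365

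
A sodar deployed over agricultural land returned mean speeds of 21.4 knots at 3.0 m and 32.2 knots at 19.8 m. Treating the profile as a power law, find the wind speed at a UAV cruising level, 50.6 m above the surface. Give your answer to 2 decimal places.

39.45 knots

First find α: α = ln(V₂/V₁)/ln(z₂/z₁) = ln(32.2/21.4)/ln(19.8/3.0) = 0.40858/1.88707 = 0.2165
Extrapolate from 19.8 m to 50.6 m: V₃ = 32.2 × (50.6/19.8)^0.2165 = 32.2 × 1.2253 = 39.4532 knots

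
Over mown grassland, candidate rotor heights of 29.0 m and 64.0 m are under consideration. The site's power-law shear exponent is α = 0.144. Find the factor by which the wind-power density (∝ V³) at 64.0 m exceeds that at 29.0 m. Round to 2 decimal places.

Speed ratio: V_B/V_A = (z_B/z_A)^α = (64.0/29.0)^0.144 = (2.2069)^0.144 = 1.12074
Power-density ratio: P_B/P_A = (V_B/V_A)³ = (1.12074)³ = 1.40771

1.41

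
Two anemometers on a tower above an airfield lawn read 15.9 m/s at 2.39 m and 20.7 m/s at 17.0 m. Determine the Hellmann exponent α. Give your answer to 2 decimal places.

Power law: V₂/V₁ = (z₂/z₁)^α ⇒ α = ln(V₂/V₁) / ln(z₂/z₁)
α = ln(20.7/15.9) / ln(17.0/2.39) = ln(1.3019) / ln(7.1130)
  = 0.26381 / 1.96192 = 0.13447

α ≈ 0.13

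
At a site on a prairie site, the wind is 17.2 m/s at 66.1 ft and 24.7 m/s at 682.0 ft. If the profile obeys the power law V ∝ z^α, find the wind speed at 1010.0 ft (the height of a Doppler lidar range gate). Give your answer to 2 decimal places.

26.25 m/s

First find α: α = ln(V₂/V₁)/ln(z₂/z₁) = ln(24.7/17.2)/ln(682.0/66.1) = 0.36189/2.33386 = 0.1551
Extrapolate from 682.0 ft to 1010.0 ft: V₃ = 24.7 × (1010.0/682.0)^0.1551 = 24.7 × 1.0628 = 26.2507 m/s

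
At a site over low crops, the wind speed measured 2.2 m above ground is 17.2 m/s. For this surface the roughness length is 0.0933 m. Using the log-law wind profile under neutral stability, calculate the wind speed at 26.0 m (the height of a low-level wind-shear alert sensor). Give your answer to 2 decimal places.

Log law: V(z) ∝ ln(z/z₀), so V₂/V₁ = ln(z₂/z₀) / ln(z₁/z₀).
ln(26.0/0.0933) = 5.6300, ln(2.2/0.0933) = 3.1604
V₂ = 17.2 × 5.6300/3.1604 = 17.2 × 1.7814 = 30.6407 m/s

30.64 m/s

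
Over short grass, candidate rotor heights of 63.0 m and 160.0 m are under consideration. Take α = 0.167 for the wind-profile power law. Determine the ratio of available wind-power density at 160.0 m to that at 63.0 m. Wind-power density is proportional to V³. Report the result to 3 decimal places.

Speed ratio: V_B/V_A = (z_B/z_A)^α = (160.0/63.0)^0.167 = (2.5397)^0.167 = 1.16842
Power-density ratio: P_B/P_A = (V_B/V_A)³ = (1.16842)³ = 1.59512

1.595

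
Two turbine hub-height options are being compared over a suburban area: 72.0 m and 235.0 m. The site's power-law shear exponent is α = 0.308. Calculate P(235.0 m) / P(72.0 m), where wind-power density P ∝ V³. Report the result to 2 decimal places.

Speed ratio: V_B/V_A = (z_B/z_A)^α = (235.0/72.0)^0.308 = (3.2639)^0.308 = 1.43956
Power-density ratio: P_B/P_A = (V_B/V_A)³ = (1.43956)³ = 2.98326

2.98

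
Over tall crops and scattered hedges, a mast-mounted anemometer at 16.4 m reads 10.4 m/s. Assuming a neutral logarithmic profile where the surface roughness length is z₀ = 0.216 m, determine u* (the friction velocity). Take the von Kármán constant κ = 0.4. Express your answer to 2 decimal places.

u* ≈ 0.96 m/s

Log law: V(z) = (u*/κ) · ln(z/z₀) ⇒ u* = κ · V / ln(z/z₀)
u* = 0.4 × 10.4 / ln(16.4/0.216) = 0.4 × 10.4 / 4.3298
   = 4.1600 / 4.3298 = 0.9608 m/s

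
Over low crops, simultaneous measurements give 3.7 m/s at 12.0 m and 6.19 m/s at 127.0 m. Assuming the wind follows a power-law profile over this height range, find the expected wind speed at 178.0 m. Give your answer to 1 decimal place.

6.7 m/s

First find α: α = ln(V₂/V₁)/ln(z₂/z₁) = ln(6.19/3.7)/ln(127.0/12.0) = 0.51460/2.35928 = 0.2181
Extrapolate from 127.0 m to 178.0 m: V₃ = 6.19 × (178.0/127.0)^0.2181 = 6.19 × 1.0764 = 6.6630 m/s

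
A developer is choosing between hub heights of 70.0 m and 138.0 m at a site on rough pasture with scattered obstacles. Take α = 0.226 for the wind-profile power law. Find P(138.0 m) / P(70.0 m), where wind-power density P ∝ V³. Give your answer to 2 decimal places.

Speed ratio: V_B/V_A = (z_B/z_A)^α = (138.0/70.0)^0.226 = (1.9714)^0.226 = 1.16579
Power-density ratio: P_B/P_A = (V_B/V_A)³ = (1.16579)³ = 1.58439

1.58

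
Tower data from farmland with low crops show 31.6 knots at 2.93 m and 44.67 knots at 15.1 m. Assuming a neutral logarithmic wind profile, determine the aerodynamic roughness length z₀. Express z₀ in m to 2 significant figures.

z₀ ≈ 0.056 m

Log law: V(z) ∝ ln(z/z₀). With r = V₁/V₂ = 31.6/44.67 = 0.70741,
r · ln(z₂/z₀) = ln(z₁/z₀) ⇒ ln z₀ = (ln z₁ − r·ln z₂)/(1 − r)
ln z₀ = (1.07500 − 0.70741×2.71469) / 0.29259 = -2.8894
z₀ = exp(-2.8894) = 0.05561 m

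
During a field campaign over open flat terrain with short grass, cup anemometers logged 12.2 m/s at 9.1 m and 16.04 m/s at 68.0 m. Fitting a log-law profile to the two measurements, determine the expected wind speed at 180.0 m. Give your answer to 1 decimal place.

17.9 m/s

Log law: V ∝ ln(z/z₀). From the pair, with r = V₁/V₂ = 0.76060,
ln z₀ = (ln z₁ − r·ln z₂)/(1 − r) = (2.2083 − 0.76060×4.2195)/0.23940 = -4.1816 → z₀ = 0.01527 m
V₃ = V₁ · ln(z₃/z₀)/ln(z₁/z₀) = 12.2 × 9.3745/6.3899 = 17.8986 m/s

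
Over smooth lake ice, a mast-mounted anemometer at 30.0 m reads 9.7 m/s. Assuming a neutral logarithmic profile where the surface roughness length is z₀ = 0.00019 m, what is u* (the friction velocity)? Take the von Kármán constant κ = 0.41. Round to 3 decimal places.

Log law: V(z) = (u*/κ) · ln(z/z₀) ⇒ u* = κ · V / ln(z/z₀)
u* = 0.41 × 9.7 / ln(30.0/0.00019) = 0.41 × 9.7 / 11.9697
   = 3.9770 / 11.9697 = 0.3323 m/s

u* ≈ 0.332 m/s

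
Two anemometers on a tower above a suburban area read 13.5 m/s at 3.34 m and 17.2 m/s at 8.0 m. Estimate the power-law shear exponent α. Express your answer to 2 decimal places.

α ≈ 0.28

Power law: V₂/V₁ = (z₂/z₁)^α ⇒ α = ln(V₂/V₁) / ln(z₂/z₁)
α = ln(17.2/13.5) / ln(8.0/3.34) = ln(1.2741) / ln(2.3952)
  = 0.24222 / 0.87347 = 0.27731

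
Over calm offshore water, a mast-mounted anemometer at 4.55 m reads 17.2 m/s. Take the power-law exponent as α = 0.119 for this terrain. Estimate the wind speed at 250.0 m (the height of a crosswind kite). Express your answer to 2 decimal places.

27.71 m/s

Power-law profile: V₂ = V₁ · (z₂/z₁)^α
V₂ = 17.2 × (250.0/4.55)^0.119 = 17.2 × (54.9451)^0.119
    = 17.2 × 1.6108 = 27.7064 m/s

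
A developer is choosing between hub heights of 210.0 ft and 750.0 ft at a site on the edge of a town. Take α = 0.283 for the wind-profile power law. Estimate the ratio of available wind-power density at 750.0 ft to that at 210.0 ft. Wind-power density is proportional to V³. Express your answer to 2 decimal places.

Speed ratio: V_B/V_A = (z_B/z_A)^α = (750.0/210.0)^0.283 = (3.5714)^0.283 = 1.43369
Power-density ratio: P_B/P_A = (V_B/V_A)³ = (1.43369)³ = 2.94688

2.95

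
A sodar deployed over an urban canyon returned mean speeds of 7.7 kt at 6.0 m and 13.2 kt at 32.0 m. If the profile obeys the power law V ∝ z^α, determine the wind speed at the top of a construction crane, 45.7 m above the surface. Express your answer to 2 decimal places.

First find α: α = ln(V₂/V₁)/ln(z₂/z₁) = ln(13.2/7.7)/ln(32.0/6.0) = 0.53900/1.67398 = 0.3220
Extrapolate from 32.0 m to 45.7 m: V₃ = 13.2 × (45.7/32.0)^0.3220 = 13.2 × 1.1216 = 14.8049 kt

14.80 kt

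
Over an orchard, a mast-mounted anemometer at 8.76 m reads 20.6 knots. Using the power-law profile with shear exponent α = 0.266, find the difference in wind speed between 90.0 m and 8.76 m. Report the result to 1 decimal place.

17.7 knots

Power law: V₂ = V₁ · (z₂/z₁)^α = 20.6 × (10.2740)^0.266 = 38.2816 knots
ΔV = 38.2816 − 20.6 = 17.6816 knots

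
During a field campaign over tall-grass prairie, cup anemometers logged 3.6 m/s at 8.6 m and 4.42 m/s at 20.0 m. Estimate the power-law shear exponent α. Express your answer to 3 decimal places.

α ≈ 0.243

Power law: V₂/V₁ = (z₂/z₁)^α ⇒ α = ln(V₂/V₁) / ln(z₂/z₁)
α = ln(4.42/3.6) / ln(20.0/8.6) = ln(1.2278) / ln(2.3256)
  = 0.20521 / 0.84397 = 0.24314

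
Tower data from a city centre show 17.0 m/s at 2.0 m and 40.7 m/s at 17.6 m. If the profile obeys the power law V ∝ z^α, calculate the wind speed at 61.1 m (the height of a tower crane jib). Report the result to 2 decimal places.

First find α: α = ln(V₂/V₁)/ln(z₂/z₁) = ln(40.7/17.0)/ln(17.6/2.0) = 0.87301/2.17475 = 0.4014
Extrapolate from 17.6 m to 61.1 m: V₃ = 40.7 × (61.1/17.6)^0.4014 = 40.7 × 1.6481 = 67.0780 m/s

67.08 m/s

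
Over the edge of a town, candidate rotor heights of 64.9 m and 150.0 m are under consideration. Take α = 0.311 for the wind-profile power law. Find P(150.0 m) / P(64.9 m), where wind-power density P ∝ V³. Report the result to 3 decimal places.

2.185

Speed ratio: V_B/V_A = (z_B/z_A)^α = (150.0/64.9)^0.311 = (2.3112)^0.311 = 1.29765
Power-density ratio: P_B/P_A = (V_B/V_A)³ = (1.29765)³ = 2.18509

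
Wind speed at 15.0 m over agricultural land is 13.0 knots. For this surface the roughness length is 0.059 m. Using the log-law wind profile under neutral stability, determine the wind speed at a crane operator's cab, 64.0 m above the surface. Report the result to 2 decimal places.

16.41 knots

Log law: V(z) ∝ ln(z/z₀), so V₂/V₁ = ln(z₂/z₀) / ln(z₁/z₀).
ln(64.0/0.059) = 6.9891, ln(15.0/0.059) = 5.5383
V₂ = 13.0 × 6.9891/5.5383 = 13.0 × 1.2620 = 16.4055 knots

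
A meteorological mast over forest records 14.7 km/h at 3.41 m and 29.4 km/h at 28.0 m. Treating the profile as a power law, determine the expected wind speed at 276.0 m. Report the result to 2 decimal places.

62.45 km/h

First find α: α = ln(V₂/V₁)/ln(z₂/z₁) = ln(29.4/14.7)/ln(28.0/3.41) = 0.69315/2.10549 = 0.3292
Extrapolate from 28.0 m to 276.0 m: V₃ = 29.4 × (276.0/28.0)^0.3292 = 29.4 × 2.1240 = 62.4452 km/h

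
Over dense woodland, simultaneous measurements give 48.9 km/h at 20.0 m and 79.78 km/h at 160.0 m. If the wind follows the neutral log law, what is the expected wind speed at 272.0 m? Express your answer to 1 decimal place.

87.7 km/h

Log law: V ∝ ln(z/z₀). From the pair, with r = V₁/V₂ = 0.61294,
ln z₀ = (ln z₁ − r·ln z₂)/(1 − r) = (2.9957 − 0.61294×5.0752)/0.38706 = -0.2972 → z₀ = 0.7429 m
V₃ = V₁ · ln(z₃/z₀)/ln(z₁/z₀) = 48.9 × 5.9030/3.2929 = 87.6599 km/h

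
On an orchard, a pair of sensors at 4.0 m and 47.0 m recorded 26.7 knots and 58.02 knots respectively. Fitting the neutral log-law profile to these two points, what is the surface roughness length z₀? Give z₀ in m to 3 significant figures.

z₀ ≈ 0.490 m

Log law: V(z) ∝ ln(z/z₀). With r = V₁/V₂ = 26.7/58.02 = 0.46019,
r · ln(z₂/z₀) = ln(z₁/z₀) ⇒ ln z₀ = (ln z₁ − r·ln z₂)/(1 − r)
ln z₀ = (1.38629 − 0.46019×3.85015) / 0.53981 = -0.7141
z₀ = exp(-0.7141) = 0.4896 m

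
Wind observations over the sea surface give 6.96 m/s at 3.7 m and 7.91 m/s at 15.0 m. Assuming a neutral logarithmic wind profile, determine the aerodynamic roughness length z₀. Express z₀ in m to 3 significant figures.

z₀ ≈ 0.000130 m

Log law: V(z) ∝ ln(z/z₀). With r = V₁/V₂ = 6.96/7.91 = 0.87990,
r · ln(z₂/z₀) = ln(z₁/z₀) ⇒ ln z₀ = (ln z₁ − r·ln z₂)/(1 − r)
ln z₀ = (1.30833 − 0.87990×2.70805) / 0.12010 = -8.9464
z₀ = exp(-8.9464) = 0.0001302 m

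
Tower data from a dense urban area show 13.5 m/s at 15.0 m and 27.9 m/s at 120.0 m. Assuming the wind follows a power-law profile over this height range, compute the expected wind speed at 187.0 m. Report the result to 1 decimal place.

First find α: α = ln(V₂/V₁)/ln(z₂/z₁) = ln(27.9/13.5)/ln(120.0/15.0) = 0.72594/2.07944 = 0.3491
Extrapolate from 120.0 m to 187.0 m: V₃ = 27.9 × (187.0/120.0)^0.3491 = 27.9 × 1.1675 = 32.5733 m/s

32.6 m/s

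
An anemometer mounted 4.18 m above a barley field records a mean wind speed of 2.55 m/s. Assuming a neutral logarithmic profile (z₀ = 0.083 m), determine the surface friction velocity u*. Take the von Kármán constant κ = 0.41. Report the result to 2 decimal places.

u* ≈ 0.27 m/s

Log law: V(z) = (u*/κ) · ln(z/z₀) ⇒ u* = κ · V / ln(z/z₀)
u* = 0.41 × 2.55 / ln(4.18/0.083) = 0.41 × 2.55 / 3.9192
   = 1.0455 / 3.9192 = 0.2668 m/s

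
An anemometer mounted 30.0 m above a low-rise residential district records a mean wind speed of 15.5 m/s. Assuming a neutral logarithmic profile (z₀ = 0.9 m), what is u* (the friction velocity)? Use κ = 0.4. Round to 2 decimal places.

u* ≈ 1.77 m/s

Log law: V(z) = (u*/κ) · ln(z/z₀) ⇒ u* = κ · V / ln(z/z₀)
u* = 0.4 × 15.5 / ln(30.0/0.9) = 0.4 × 15.5 / 3.5066
   = 6.2000 / 3.5066 = 1.7681 m/s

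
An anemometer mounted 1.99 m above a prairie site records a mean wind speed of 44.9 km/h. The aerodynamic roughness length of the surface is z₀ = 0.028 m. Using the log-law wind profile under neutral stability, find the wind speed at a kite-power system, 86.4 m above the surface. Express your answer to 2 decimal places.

Log law: V(z) ∝ ln(z/z₀), so V₂/V₁ = ln(z₂/z₀) / ln(z₁/z₀).
ln(86.4/0.028) = 8.0345, ln(1.99/0.028) = 4.2637
V₂ = 44.9 × 8.0345/4.2637 = 44.9 × 1.8844 = 84.6101 km/h

84.61 km/h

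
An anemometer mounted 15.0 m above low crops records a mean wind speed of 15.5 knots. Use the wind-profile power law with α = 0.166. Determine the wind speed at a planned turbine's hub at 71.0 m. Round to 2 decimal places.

20.06 knots

Power-law profile: V₂ = V₁ · (z₂/z₁)^α
V₂ = 15.5 × (71.0/15.0)^0.166 = 15.5 × (4.7333)^0.166
    = 15.5 × 1.2944 = 20.0636 knots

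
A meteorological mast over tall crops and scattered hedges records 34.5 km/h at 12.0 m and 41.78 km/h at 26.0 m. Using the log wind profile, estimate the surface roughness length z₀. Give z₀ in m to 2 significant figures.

z₀ ≈ 0.31 m

Log law: V(z) ∝ ln(z/z₀). With r = V₁/V₂ = 34.5/41.78 = 0.82575,
r · ln(z₂/z₀) = ln(z₁/z₀) ⇒ ln z₀ = (ln z₁ − r·ln z₂)/(1 − r)
ln z₀ = (2.48491 − 0.82575×3.25810) / 0.17425 = -1.1792
z₀ = exp(-1.1792) = 0.3075 m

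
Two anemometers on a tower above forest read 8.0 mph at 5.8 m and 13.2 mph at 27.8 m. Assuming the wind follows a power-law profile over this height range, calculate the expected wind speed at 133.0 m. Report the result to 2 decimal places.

First find α: α = ln(V₂/V₁)/ln(z₂/z₁) = ln(13.2/8.0)/ln(27.8/5.8) = 0.50078/1.56718 = 0.3195
Extrapolate from 27.8 m to 133.0 m: V₃ = 13.2 × (133.0/27.8)^0.3195 = 13.2 × 1.6490 = 21.7670 mph

21.77 mph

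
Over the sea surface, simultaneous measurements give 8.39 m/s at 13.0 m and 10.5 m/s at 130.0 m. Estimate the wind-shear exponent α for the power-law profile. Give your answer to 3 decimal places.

α ≈ 0.097

Power law: V₂/V₁ = (z₂/z₁)^α ⇒ α = ln(V₂/V₁) / ln(z₂/z₁)
α = ln(10.5/8.39) / ln(130.0/13.0) = ln(1.2515) / ln(10.0000)
  = 0.22433 / 2.30259 = 0.09743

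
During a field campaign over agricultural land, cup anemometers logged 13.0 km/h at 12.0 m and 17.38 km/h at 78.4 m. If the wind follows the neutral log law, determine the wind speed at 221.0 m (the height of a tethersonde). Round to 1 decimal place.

19.8 km/h

Log law: V ∝ ln(z/z₀). From the pair, with r = V₁/V₂ = 0.74799,
ln z₀ = (ln z₁ − r·ln z₂)/(1 − r) = (2.4849 − 0.74799×4.3618)/0.25201 = -3.0859 → z₀ = 0.04569 m
V₃ = V₁ · ln(z₃/z₀)/ln(z₁/z₀) = 13.0 × 8.4840/5.5708 = 19.7984 km/h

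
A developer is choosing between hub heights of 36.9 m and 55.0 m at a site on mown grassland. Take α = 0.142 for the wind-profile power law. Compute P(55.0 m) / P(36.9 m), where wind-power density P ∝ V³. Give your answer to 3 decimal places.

1.185

Speed ratio: V_B/V_A = (z_B/z_A)^α = (55.0/36.9)^0.142 = (1.4905)^0.142 = 1.05831
Power-density ratio: P_B/P_A = (V_B/V_A)³ = (1.05831)³ = 1.18534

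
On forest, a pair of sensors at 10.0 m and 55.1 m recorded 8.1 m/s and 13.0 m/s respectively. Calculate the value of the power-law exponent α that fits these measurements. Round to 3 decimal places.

α ≈ 0.277

Power law: V₂/V₁ = (z₂/z₁)^α ⇒ α = ln(V₂/V₁) / ln(z₂/z₁)
α = ln(13.0/8.1) / ln(55.1/10.0) = ln(1.6049) / ln(5.5100)
  = 0.47309 / 1.70656 = 0.27721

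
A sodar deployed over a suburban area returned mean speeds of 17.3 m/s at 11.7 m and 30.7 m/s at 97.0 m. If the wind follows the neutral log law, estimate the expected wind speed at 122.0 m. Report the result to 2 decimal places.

Log law: V ∝ ln(z/z₀). From the pair, with r = V₁/V₂ = 0.56352,
ln z₀ = (ln z₁ − r·ln z₂)/(1 − r) = (2.4596 − 0.56352×4.5747)/0.43648 = -0.2711 → z₀ = 0.7625 m
V₃ = V₁ · ln(z₃/z₀)/ln(z₁/z₀) = 17.3 × 5.0751/2.7307 = 32.1528 m/s

32.15 m/s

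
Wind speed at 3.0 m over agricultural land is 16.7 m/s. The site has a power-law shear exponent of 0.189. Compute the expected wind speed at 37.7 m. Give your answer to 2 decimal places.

26.94 m/s

Power-law profile: V₂ = V₁ · (z₂/z₁)^α
V₂ = 16.7 × (37.7/3.0)^0.189 = 16.7 × (12.5667)^0.189
    = 16.7 × 1.6134 = 26.9444 m/s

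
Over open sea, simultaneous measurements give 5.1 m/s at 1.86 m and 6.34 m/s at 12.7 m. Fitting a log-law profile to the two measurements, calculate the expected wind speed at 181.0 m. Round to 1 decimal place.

8.1 m/s

Log law: V ∝ ln(z/z₀). From the pair, with r = V₁/V₂ = 0.80442,
ln z₀ = (ln z₁ − r·ln z₂)/(1 − r) = (0.6206 − 0.80442×2.5416)/0.19558 = -7.2804 → z₀ = 0.0006889 m
V₃ = V₁ · ln(z₃/z₀)/ln(z₁/z₀) = 5.1 × 12.4789/7.9010 = 8.0550 m/s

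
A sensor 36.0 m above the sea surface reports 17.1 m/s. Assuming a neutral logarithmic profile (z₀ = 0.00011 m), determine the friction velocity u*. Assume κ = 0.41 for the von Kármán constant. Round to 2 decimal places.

Log law: V(z) = (u*/κ) · ln(z/z₀) ⇒ u* = κ · V / ln(z/z₀)
u* = 0.41 × 17.1 / ln(36.0/0.00011) = 0.41 × 17.1 / 12.6985
   = 7.0110 / 12.6985 = 0.5521 m/s

u* ≈ 0.55 m/s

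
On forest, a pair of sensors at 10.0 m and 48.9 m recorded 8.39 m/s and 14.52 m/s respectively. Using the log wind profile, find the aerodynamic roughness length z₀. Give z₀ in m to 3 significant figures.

z₀ ≈ 1.14 m

Log law: V(z) ∝ ln(z/z₀). With r = V₁/V₂ = 8.39/14.52 = 0.57782,
r · ln(z₂/z₀) = ln(z₁/z₀) ⇒ ln z₀ = (ln z₁ − r·ln z₂)/(1 − r)
ln z₀ = (2.30259 − 0.57782×3.88978) / 0.42218 = 0.1302
z₀ = exp(0.1302) = 1.139 m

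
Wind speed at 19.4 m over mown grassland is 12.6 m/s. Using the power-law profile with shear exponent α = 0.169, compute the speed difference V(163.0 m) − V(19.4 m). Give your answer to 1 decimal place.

Power law: V₂ = V₁ · (z₂/z₁)^α = 12.6 × (8.4021)^0.169 = 18.0548 m/s
ΔV = 18.0548 − 12.6 = 5.4548 m/s

5.5 m/s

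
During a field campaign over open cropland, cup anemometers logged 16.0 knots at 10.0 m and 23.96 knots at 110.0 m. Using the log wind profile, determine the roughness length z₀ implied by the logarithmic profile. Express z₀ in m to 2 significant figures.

z₀ ≈ 0.081 m

Log law: V(z) ∝ ln(z/z₀). With r = V₁/V₂ = 16.0/23.96 = 0.66778,
r · ln(z₂/z₀) = ln(z₁/z₀) ⇒ ln z₀ = (ln z₁ − r·ln z₂)/(1 − r)
ln z₀ = (2.30259 − 0.66778×4.70048) / 0.33222 = -2.5173
z₀ = exp(-2.5173) = 0.08068 m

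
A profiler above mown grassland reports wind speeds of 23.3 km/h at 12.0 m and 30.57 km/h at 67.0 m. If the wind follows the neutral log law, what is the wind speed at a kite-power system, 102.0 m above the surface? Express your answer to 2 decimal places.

Log law: V ∝ ln(z/z₀). From the pair, with r = V₁/V₂ = 0.76219,
ln z₀ = (ln z₁ − r·ln z₂)/(1 − r) = (2.4849 − 0.76219×4.2047)/0.23781 = -3.0269 → z₀ = 0.04846 m
V₃ = V₁ · ln(z₃/z₀)/ln(z₁/z₀) = 23.3 × 7.6519/5.5118 = 32.3466 km/h

32.35 km/h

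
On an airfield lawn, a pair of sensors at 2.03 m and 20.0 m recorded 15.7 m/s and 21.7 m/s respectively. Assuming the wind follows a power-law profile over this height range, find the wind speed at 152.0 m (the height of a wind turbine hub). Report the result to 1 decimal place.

28.9 m/s

First find α: α = ln(V₂/V₁)/ln(z₂/z₁) = ln(21.7/15.7)/ln(20.0/2.03) = 0.32365/2.28770 = 0.1415
Extrapolate from 20.0 m to 152.0 m: V₃ = 21.7 × (152.0/20.0)^0.1415 = 21.7 × 1.3323 = 28.9116 m/s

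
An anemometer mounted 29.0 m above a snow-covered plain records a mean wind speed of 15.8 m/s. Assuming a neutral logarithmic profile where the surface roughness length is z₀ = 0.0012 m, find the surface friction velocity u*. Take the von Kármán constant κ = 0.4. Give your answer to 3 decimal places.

Log law: V(z) = (u*/κ) · ln(z/z₀) ⇒ u* = κ · V / ln(z/z₀)
u* = 0.4 × 15.8 / ln(29.0/0.0012) = 0.4 × 15.8 / 10.0927
   = 6.3200 / 10.0927 = 0.6262 m/s

u* ≈ 0.626 m/s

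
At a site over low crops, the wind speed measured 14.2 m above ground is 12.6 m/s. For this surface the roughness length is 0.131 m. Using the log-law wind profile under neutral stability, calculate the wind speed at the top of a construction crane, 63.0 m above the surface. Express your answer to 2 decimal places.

16.61 m/s

Log law: V(z) ∝ ln(z/z₀), so V₂/V₁ = ln(z₂/z₀) / ln(z₁/z₀).
ln(63.0/0.131) = 6.1757, ln(14.2/0.131) = 4.6858
V₂ = 12.6 × 6.1757/4.6858 = 12.6 × 1.3180 = 16.6063 m/s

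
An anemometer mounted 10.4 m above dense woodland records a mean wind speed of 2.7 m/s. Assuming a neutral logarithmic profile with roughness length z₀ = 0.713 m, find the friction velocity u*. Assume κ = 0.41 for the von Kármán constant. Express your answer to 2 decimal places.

u* ≈ 0.41 m/s

Log law: V(z) = (u*/κ) · ln(z/z₀) ⇒ u* = κ · V / ln(z/z₀)
u* = 0.41 × 2.7 / ln(10.4/0.713) = 0.41 × 2.7 / 2.6801
   = 1.1070 / 2.6801 = 0.4130 m/s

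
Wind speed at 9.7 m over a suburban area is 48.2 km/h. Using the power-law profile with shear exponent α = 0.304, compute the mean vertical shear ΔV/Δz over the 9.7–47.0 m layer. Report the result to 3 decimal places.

0.796 km/h/m

Power law: V₂ = V₁ · (z₂/z₁)^α = 48.2 × (4.8454)^0.304 = 77.8729 km/h
ΔV/Δz = (77.8729 − 48.2)/(47.0 − 9.7) = 29.6729/37.3000 = 0.79552 km/h/m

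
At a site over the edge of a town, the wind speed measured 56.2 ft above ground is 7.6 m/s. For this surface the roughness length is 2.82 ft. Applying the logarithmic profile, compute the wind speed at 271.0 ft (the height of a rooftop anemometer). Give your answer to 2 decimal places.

11.60 m/s

Log law: V(z) ∝ ln(z/z₀), so V₂/V₁ = ln(z₂/z₀) / ln(z₁/z₀).
ln(271.0/2.82) = 4.5654, ln(56.2/2.82) = 2.9922
V₂ = 7.6 × 4.5654/2.9922 = 7.6 × 1.5258 = 11.5959 m/s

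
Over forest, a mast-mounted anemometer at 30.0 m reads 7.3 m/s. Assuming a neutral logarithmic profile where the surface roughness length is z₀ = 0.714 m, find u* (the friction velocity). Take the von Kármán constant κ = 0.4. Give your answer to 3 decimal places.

Log law: V(z) = (u*/κ) · ln(z/z₀) ⇒ u* = κ · V / ln(z/z₀)
u* = 0.4 × 7.3 / ln(30.0/0.714) = 0.4 × 7.3 / 3.7381
   = 2.9200 / 3.7381 = 0.7812 m/s

u* ≈ 0.781 m/s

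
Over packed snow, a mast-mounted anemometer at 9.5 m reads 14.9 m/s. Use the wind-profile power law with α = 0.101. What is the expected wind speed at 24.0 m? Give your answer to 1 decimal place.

Power-law profile: V₂ = V₁ · (z₂/z₁)^α
V₂ = 14.9 × (24.0/9.5)^0.101 = 14.9 × (2.5263)^0.101
    = 14.9 × 1.0981 = 16.3620 m/s

16.4 m/s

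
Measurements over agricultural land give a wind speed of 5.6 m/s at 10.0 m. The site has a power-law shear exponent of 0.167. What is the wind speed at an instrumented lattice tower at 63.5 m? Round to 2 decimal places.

Power-law profile: V₂ = V₁ · (z₂/z₁)^α
V₂ = 5.6 × (63.5/10.0)^0.167 = 5.6 × (6.3500)^0.167
    = 5.6 × 1.3616 = 7.6252 m/s

7.63 m/s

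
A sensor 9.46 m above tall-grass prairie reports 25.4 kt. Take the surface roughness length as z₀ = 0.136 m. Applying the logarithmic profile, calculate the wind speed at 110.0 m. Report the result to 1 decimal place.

Log law: V(z) ∝ ln(z/z₀), so V₂/V₁ = ln(z₂/z₀) / ln(z₁/z₀).
ln(110.0/0.136) = 6.6956, ln(9.46/0.136) = 4.2422
V₂ = 25.4 × 6.6956/4.2422 = 25.4 × 1.5783 = 40.0898 kt

40.1 kt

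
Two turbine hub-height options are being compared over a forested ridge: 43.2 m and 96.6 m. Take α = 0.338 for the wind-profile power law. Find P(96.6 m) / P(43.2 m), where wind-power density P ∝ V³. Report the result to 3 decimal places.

Speed ratio: V_B/V_A = (z_B/z_A)^α = (96.6/43.2)^0.338 = (2.2361)^0.338 = 1.31259
Power-density ratio: P_B/P_A = (V_B/V_A)³ = (1.31259)³ = 2.26145

2.261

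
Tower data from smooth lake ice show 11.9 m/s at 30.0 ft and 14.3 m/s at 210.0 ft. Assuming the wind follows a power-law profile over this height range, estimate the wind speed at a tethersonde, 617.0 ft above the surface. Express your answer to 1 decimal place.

15.8 m/s

First find α: α = ln(V₂/V₁)/ln(z₂/z₁) = ln(14.3/11.9)/ln(210.0/30.0) = 0.18372/1.94591 = 0.0944
Extrapolate from 210.0 ft to 617.0 ft: V₃ = 14.3 × (617.0/210.0)^0.0944 = 14.3 × 1.1071 = 15.8317 m/s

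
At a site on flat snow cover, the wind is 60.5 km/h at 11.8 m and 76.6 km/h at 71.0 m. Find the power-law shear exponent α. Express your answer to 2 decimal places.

Power law: V₂/V₁ = (z₂/z₁)^α ⇒ α = ln(V₂/V₁) / ln(z₂/z₁)
α = ln(76.6/60.5) / ln(71.0/11.8) = ln(1.2661) / ln(6.0169)
  = 0.23595 / 1.79458 = 0.13148

α ≈ 0.13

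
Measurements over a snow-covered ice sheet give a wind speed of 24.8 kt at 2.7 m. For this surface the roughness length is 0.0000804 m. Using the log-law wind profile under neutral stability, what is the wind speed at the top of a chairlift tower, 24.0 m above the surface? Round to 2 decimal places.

Log law: V(z) ∝ ln(z/z₀), so V₂/V₁ = ln(z₂/z₀) / ln(z₁/z₀).
ln(24.0/0.0000804) = 12.6066, ln(2.7/0.0000804) = 10.4217
V₂ = 24.8 × 12.6066/10.4217 = 24.8 × 1.2096 = 29.9990 kt

30.00 kt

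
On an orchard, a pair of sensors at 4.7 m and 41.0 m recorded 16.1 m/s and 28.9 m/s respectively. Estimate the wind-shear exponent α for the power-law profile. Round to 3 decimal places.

Power law: V₂/V₁ = (z₂/z₁)^α ⇒ α = ln(V₂/V₁) / ln(z₂/z₁)
α = ln(28.9/16.1) / ln(41.0/4.7) = ln(1.7950) / ln(8.7234)
  = 0.58502 / 2.16601 = 0.27009

α ≈ 0.270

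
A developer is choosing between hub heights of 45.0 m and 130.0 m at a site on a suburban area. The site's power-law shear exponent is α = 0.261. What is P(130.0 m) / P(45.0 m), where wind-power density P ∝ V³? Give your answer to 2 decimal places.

Speed ratio: V_B/V_A = (z_B/z_A)^α = (130.0/45.0)^0.261 = (2.8889)^0.261 = 1.31902
Power-density ratio: P_B/P_A = (V_B/V_A)³ = (1.31902)³ = 2.29484

2.29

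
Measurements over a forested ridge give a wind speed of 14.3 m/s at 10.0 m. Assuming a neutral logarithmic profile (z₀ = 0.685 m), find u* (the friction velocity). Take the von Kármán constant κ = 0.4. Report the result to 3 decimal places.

u* ≈ 2.134 m/s

Log law: V(z) = (u*/κ) · ln(z/z₀) ⇒ u* = κ · V / ln(z/z₀)
u* = 0.4 × 14.3 / ln(10.0/0.685) = 0.4 × 14.3 / 2.6809
   = 5.7200 / 2.6809 = 2.1336 m/s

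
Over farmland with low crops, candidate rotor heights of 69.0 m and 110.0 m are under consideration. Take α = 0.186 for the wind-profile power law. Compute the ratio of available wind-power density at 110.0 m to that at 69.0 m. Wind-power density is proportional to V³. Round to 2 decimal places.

Speed ratio: V_B/V_A = (z_B/z_A)^α = (110.0/69.0)^0.186 = (1.5942)^0.186 = 1.09062
Power-density ratio: P_B/P_A = (V_B/V_A)³ = (1.09062)³ = 1.29724

1.30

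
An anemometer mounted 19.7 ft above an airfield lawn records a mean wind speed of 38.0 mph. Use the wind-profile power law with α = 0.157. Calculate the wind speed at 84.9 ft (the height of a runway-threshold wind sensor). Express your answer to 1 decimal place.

Power-law profile: V₂ = V₁ · (z₂/z₁)^α
V₂ = 38.0 × (84.9/19.7)^0.157 = 38.0 × (4.3096)^0.157
    = 38.0 × 1.2578 = 47.7959 mph

47.8 mph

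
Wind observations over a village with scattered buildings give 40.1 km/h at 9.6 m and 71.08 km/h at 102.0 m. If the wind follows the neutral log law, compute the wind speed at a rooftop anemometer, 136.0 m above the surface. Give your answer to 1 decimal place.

Log law: V ∝ ln(z/z₀). From the pair, with r = V₁/V₂ = 0.56415,
ln z₀ = (ln z₁ − r·ln z₂)/(1 − r) = (2.2618 − 0.56415×4.6250)/0.43585 = -0.7971 → z₀ = 0.4506 m
V₃ = V₁ · ln(z₃/z₀)/ln(z₁/z₀) = 40.1 × 5.7098/3.0589 = 74.8513 km/h

74.9 km/h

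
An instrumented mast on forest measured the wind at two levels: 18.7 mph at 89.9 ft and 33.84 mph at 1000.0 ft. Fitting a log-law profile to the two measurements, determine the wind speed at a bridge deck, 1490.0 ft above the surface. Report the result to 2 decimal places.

36.35 mph

Log law: V ∝ ln(z/z₀). From the pair, with r = V₁/V₂ = 0.55260,
ln z₀ = (ln z₁ − r·ln z₂)/(1 − r) = (4.4987 − 0.55260×6.9078)/0.44740 = 1.5232 → z₀ = 4.587 ft
V₃ = V₁ · ln(z₃/z₀)/ln(z₁/z₀) = 18.7 × 5.7834/2.9755 = 36.3462 mph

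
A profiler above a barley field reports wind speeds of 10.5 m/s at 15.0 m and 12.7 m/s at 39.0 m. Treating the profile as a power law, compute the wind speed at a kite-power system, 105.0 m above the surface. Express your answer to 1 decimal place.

First find α: α = ln(V₂/V₁)/ln(z₂/z₁) = ln(12.7/10.5)/ln(39.0/15.0) = 0.19023/0.95551 = 0.1991
Extrapolate from 39.0 m to 105.0 m: V₃ = 12.7 × (105.0/39.0)^0.1991 = 12.7 × 1.2180 = 15.4680 m/s

15.5 m/s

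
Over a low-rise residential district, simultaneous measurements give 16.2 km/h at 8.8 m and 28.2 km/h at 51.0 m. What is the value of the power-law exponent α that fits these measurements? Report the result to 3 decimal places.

α ≈ 0.315

Power law: V₂/V₁ = (z₂/z₁)^α ⇒ α = ln(V₂/V₁) / ln(z₂/z₁)
α = ln(28.2/16.2) / ln(51.0/8.8) = ln(1.7407) / ln(5.7955)
  = 0.55431 / 1.75707 = 0.31547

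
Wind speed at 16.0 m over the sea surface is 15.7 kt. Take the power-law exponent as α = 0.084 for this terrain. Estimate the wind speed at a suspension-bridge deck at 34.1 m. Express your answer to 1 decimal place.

Power-law profile: V₂ = V₁ · (z₂/z₁)^α
V₂ = 15.7 × (34.1/16.0)^0.084 = 15.7 × (2.1313)^0.084
    = 15.7 × 1.0656 = 16.7303 kt

16.7 kt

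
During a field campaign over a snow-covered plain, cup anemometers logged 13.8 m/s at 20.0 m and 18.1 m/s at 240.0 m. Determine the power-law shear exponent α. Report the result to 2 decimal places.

Power law: V₂/V₁ = (z₂/z₁)^α ⇒ α = ln(V₂/V₁) / ln(z₂/z₁)
α = ln(18.1/13.8) / ln(240.0/20.0) = ln(1.3116) / ln(12.0000)
  = 0.27124 / 2.48491 = 0.10916

α ≈ 0.11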